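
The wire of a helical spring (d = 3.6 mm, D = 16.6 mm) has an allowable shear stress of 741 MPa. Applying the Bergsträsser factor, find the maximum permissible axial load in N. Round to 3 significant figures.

C = D/d = 16.6/3.6 = 4.6111
K_B = (4C+2)/(4C−3) = 20.444/15.444 = 1.3237
τ_max = K·8FD/(πd³) → F_max = τ_allow·πd³/(8DK)
F_max = 741·π·3.6³/(8·16.6·1.3237) = 1.0861e+05/175.79 = 617.84 N

618 N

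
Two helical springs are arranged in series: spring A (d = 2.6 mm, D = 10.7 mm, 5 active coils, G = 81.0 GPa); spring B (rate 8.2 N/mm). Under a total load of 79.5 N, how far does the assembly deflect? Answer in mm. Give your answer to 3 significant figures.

k_A = Gd⁴/(8D³N_a) = (81.0×10³)(2.6⁴)/(8·10.7³·5) = 75.538 N/mm
Series: 1/k_eq = 1/75.538 + 1/8.2 = 0.13519; k_eq = 7.397 N/mm
δ = F/k_eq = 79.5/7.397 = 10.748 mm

10.7 mm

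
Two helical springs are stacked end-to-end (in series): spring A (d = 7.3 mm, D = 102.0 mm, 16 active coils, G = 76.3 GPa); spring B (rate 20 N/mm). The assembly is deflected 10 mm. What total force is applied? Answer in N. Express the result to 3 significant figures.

14.8 N

k_A = Gd⁴/(8D³N_a) = (76.3×10³)(7.3⁴)/(8·102.0³·16) = 1.5952 N/mm
Series: 1/k_eq = 1/1.5952 + 1/20 = 0.67689; k_eq = 1.4773 N/mm
F = k_eq·δ = 1.4773·10 = 14.773 N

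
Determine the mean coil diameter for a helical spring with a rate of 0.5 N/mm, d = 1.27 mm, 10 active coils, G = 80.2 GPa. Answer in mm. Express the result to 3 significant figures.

D = (Gd⁴/(8N_a·k))^(1/3) = (80.2×10³·1.27⁴/(8·10·0.5))^(1/3)
  = (5215.9)^(1/3) = 17.3424 mm

17.3 mm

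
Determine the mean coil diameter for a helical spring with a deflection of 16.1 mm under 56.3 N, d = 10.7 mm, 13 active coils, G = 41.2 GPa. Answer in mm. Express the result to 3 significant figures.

114 mm

Required rate k = F/δ = 56.3/16.1 = 3.4969 N/mm
D = (Gd⁴/(8N_a·k))^(1/3) = (41.2×10³·10.7⁴/(8·13·3.4969))^(1/3)
  = (1.48497e+06)^(1/3) = 114.0877 mm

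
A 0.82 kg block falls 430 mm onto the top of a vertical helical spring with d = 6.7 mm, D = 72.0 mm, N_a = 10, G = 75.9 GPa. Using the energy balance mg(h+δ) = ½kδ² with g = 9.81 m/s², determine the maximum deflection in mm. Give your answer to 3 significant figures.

k = Gd⁴/(8D³N_a) = (75.9×10³)(6.7⁴)/(8·72.0³·10) = 5.1222 N/mm
W = mg = 0.82 × 9.81 = 8.0442 N
½kδ² − Wδ − Wh = 0 → δ = (W + √(W² + 2kWh))/k
δ = (8.0442 + √(64.709 + 35435.2))/5.1222 = (8.0442 + 188.41)/5.1222 = 38.355 mm

38.4 mm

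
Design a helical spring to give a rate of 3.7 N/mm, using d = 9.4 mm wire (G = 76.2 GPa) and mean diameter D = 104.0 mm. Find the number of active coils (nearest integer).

N_a = Gd⁴/(8D³k) = (76.2×10³ × 9.4⁴)/(8 × 104.0³ × 3.7)
    = 5.94931e+08 / 3.3296e+07 = 17.87 → 18 coils

18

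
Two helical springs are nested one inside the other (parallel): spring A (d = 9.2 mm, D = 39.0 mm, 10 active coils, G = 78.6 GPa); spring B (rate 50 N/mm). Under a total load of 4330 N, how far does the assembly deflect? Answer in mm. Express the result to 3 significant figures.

25.7 mm

k_A = Gd⁴/(8D³N_a) = (78.6×10³)(9.2⁴)/(8·39.0³·10) = 118.66 N/mm
Parallel: k_eq = 118.66 + 50 = 168.66 N/mm
δ = F/k_eq = 4330/168.66 = 25.674 mm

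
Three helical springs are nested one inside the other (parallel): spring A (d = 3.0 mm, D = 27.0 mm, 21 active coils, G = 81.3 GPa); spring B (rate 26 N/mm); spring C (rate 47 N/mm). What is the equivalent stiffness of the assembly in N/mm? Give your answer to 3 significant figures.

k_A = Gd⁴/(8D³N_a) = (81.3×10³)(3.0⁴)/(8·27.0³·21) = 1.9915 N/mm
Parallel: k_eq = 1.9915 + 26 + 47 = 74.991 N/mm

75.0 N/mm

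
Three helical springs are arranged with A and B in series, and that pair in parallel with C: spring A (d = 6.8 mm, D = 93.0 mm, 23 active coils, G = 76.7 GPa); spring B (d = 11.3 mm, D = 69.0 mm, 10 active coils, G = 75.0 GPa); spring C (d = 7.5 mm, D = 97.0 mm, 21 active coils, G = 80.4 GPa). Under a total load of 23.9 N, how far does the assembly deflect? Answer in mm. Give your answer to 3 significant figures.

8.72 mm

k_A = Gd⁴/(8D³N_a) = (76.7×10³)(6.8⁴)/(8·93.0³·23) = 1.1081 N/mm
k_B = Gd⁴/(8D³N_a) = (75.0×10³)(11.3⁴)/(8·69.0³·10) = 46.531 N/mm
k_C = Gd⁴/(8D³N_a) = (80.4×10³)(7.5⁴)/(8·97.0³·21) = 1.6591 N/mm
Springs A,B series: k_AB = 1/(1/1.1081+1/46.531) = 1.0823 N/mm; parallel with C: k_eq = 1.0823+1.6591 = 2.7414 N/mm
δ = F/k_eq = 23.9/2.7414 = 8.7182 mm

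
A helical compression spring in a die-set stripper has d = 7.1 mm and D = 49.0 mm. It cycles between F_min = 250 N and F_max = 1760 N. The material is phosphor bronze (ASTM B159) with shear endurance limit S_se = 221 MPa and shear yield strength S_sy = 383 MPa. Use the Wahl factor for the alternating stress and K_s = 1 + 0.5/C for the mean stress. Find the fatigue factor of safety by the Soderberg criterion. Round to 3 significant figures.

0.412

C = D/d = 49.0/7.1 = 6.9014; K_W = (4C−1)/(4C−4)+0.615/C = 1.2162; K_s = 1+0.5/C = 1.0724
F_a = (F_max−F_min)/2 = 755 N; F_m = (F_max+F_min)/2 = 1005 N
τ_a = K_W·8F_aD/(πd³) = 1.2162 × 263.21 = 320.12 MPa
τ_m = K_s·8F_mD/(πd³) = 1.0724 × 350.37 = 375.75 MPa
Soderberg: 1/n_f = τ_a/S_se + τ_m/S_sy = 320.12/221 + 375.75/383 = 1.44851 + 0.98108 = 2.4296
n_f = 1/2.4296 = 0.4116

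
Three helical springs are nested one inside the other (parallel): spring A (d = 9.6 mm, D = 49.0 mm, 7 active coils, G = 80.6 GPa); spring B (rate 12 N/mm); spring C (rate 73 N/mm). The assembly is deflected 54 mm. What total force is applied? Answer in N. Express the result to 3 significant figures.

k_A = Gd⁴/(8D³N_a) = (80.6×10³)(9.6⁴)/(8·49.0³·7) = 103.91 N/mm
Parallel: k_eq = 103.91 + 12 + 73 = 188.91 N/mm
F = k_eq·δ = 188.91·54 = 10201 N

10200 N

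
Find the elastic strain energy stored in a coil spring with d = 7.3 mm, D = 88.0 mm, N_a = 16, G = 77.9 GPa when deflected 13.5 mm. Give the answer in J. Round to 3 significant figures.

k = Gd⁴/(8D³N_a) = (77.9×10³)(7.3⁴)/(8·88.0³·16) = 2.5361 N/mm
U = ½kδ² = 0.5 × 2.5361 × 13.5² = 231.1 N·mm = 0.2311 J

0.231 J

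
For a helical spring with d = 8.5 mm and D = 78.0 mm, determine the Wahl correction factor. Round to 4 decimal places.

1.1587

C = D/d = 78.0/8.5 = 9.1765
K_W = (4C−1)/(4C−4) + 0.615/C = 35.706/32.706 + 0.0670 = 1.1587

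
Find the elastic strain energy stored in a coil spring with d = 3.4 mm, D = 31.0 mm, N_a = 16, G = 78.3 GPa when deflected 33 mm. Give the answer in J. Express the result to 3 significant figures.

1.49 J

k = Gd⁴/(8D³N_a) = (78.3×10³)(3.4⁴)/(8·31.0³·16) = 2.744 N/mm
U = ½kδ² = 0.5 × 2.744 × 33² = 1494.1 N·mm = 1.4941 J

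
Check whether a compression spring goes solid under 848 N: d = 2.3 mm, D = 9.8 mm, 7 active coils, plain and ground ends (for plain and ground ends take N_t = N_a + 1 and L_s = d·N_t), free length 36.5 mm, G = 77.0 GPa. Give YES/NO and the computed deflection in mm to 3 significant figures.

k = Gd⁴/(8D³N_a) = (77.0×10³)(2.3⁴)/(8·9.8³·7) = 40.882 N/mm
N_t = 8; L_s = 2.3·8 = 18.4 mm; δ_solid = L₀ − L_s = 36.5 − 18.4 = 18.1 mm
δ = F/k = 848/40.882 = 20.742 mm
δ ≥ δ_solid → spring goes solid

YES, δ = 20.7 mm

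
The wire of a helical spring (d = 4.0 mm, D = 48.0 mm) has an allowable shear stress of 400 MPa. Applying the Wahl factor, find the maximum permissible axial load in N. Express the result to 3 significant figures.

187 N

C = D/d = 48.0/4.0 = 12.0000
K_W = (4C−1)/(4C−4) + 0.615/C = 47.000/44.000 + 0.0512 = 1.1194
τ_max = K·8FD/(πd³) → F_max = τ_allow·πd³/(8DK)
F_max = 400·π·4.0³/(8·48.0·1.1194) = 80425/429.86 = 187.09 N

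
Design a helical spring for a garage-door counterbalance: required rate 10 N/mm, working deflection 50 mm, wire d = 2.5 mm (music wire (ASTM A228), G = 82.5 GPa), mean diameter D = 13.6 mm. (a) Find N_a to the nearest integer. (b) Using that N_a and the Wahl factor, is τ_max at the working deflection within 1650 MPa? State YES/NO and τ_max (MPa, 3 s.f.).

(a) 16 coils; (b) YES, τ_max = 1420 MPa

N_a = Gd⁴/(8D³k) = (82.5×10³)(2.5⁴)/(8·13.6³·10) = 16.01 → N_a = 16
Actual rate k = Gd⁴/(8D³·16) = 10.009 N/mm
Working load F = kδ = 10.009·50 = 500.45 N
C = 13.6/2.5 = 5.4400; K_W = (4C−1)/(4C−4)+0.615/C = 1.2820
τ_max = K_W·8FD/(πd³) = 1.2820·1109.2 = 1422 MPa
τ_max ≤ 1650 MPa → acceptable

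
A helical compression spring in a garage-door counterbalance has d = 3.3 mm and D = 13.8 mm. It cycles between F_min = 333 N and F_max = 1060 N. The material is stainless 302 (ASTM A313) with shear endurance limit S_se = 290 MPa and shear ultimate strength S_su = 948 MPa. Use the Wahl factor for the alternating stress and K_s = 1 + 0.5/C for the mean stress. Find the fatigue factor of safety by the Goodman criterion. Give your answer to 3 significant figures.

C = D/d = 13.8/3.3 = 4.1818; K_W = (4C−1)/(4C−4)+0.615/C = 1.3828; K_s = 1+0.5/C = 1.1196
F_a = (F_max−F_min)/2 = 363.5 N; F_m = (F_max+F_min)/2 = 696.5 N
τ_a = K_W·8F_aD/(πd³) = 1.3828 × 355.45 = 491.51 MPa
τ_m = K_s·8F_mD/(πd³) = 1.1196 × 681.08 = 762.51 MPa
Goodman: 1/n_f = τ_a/S_se + τ_m/S_su = 491.51/290 + 762.51/948 = 1.69487 + 0.80434 = 2.4992
n_f = 1/2.4992 = 0.4001

0.400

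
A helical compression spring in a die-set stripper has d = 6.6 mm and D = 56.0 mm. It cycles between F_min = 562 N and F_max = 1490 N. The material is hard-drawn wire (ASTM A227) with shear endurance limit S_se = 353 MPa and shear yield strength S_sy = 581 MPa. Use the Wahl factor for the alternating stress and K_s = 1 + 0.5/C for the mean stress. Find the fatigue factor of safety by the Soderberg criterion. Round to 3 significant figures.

0.591

C = D/d = 56.0/6.6 = 8.4848; K_W = (4C−1)/(4C−4)+0.615/C = 1.1727; K_s = 1+0.5/C = 1.0589
F_a = (F_max−F_min)/2 = 464 N; F_m = (F_max+F_min)/2 = 1026 N
τ_a = K_W·8F_aD/(πd³) = 1.1727 × 230.15 = 269.9 MPa
τ_m = K_s·8F_mD/(πd³) = 1.0589 × 508.91 = 538.9 MPa
Soderberg: 1/n_f = τ_a/S_se + τ_m/S_sy = 269.9/353 + 538.9/581 = 0.76458 + 0.92754 = 1.6921
n_f = 1/1.6921 = 0.591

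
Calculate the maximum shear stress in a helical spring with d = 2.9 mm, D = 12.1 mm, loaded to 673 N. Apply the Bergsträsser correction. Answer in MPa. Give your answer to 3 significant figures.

Spring index C = D/d = 12.1/2.9 = 4.1724
K_B = (4C+2)/(4C−3) = 18.690/13.690 = 1.3652
τ₀ = 8FD/(πd³) = 8·673·12.1/(π·2.9³) = 65146.4/76.62 = 850.25 MPa
τ_max = K·τ₀ = 1.3652 × 850.25 = 1160.8 MPa

1160 MPa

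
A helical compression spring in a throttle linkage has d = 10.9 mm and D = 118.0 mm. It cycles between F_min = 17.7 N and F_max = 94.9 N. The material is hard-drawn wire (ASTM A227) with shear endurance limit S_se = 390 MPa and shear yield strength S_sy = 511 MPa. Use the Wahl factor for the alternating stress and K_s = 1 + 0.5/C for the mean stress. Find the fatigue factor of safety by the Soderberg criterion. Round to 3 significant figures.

19.0

C = D/d = 118.0/10.9 = 10.8257; K_W = (4C−1)/(4C−4)+0.615/C = 1.1331; K_s = 1+0.5/C = 1.0462
F_a = (F_max−F_min)/2 = 38.6 N; F_m = (F_max+F_min)/2 = 56.3 N
τ_a = K_W·8F_aD/(πd³) = 1.1331 × 8.9563 = 10.149 MPa
τ_m = K_s·8F_mD/(πd³) = 1.0462 × 13.063 = 13.667 MPa
Soderberg: 1/n_f = τ_a/S_se + τ_m/S_sy = 10.149/390 + 13.667/511 = 0.02602 + 0.02674 = 0.052767
n_f = 1/0.052767 = 18.95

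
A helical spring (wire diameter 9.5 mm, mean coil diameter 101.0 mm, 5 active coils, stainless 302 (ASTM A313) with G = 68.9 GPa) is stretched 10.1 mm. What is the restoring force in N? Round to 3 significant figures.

k = Gd⁴/(8D³N_a) = (68.9×10³)(9.5⁴)/(8·101.0³·5) = 13.617 N/mm
F = k·δ = 13.617 × 10.1 = 137.53 N

138 N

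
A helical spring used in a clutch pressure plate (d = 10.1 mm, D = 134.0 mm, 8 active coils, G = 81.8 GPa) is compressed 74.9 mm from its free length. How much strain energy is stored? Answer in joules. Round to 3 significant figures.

15.5 J

k = Gd⁴/(8D³N_a) = (81.8×10³)(10.1⁴)/(8·134.0³·8) = 5.5277 N/mm
U = ½kδ² = 0.5 × 5.5277 × 74.9² = 15505 N·mm = 15.505 J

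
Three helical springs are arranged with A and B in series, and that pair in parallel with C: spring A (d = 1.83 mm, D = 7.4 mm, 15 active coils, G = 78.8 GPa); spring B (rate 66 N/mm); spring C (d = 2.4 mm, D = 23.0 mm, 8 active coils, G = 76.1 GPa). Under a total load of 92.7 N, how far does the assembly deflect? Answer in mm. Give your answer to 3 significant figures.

5.30 mm

k_A = Gd⁴/(8D³N_a) = (78.8×10³)(1.83⁴)/(8·7.4³·15) = 18.174 N/mm
k_C = Gd⁴/(8D³N_a) = (76.1×10³)(2.4⁴)/(8·23.0³·8) = 3.2424 N/mm
Springs A,B series: k_AB = 1/(1/18.174+1/66) = 14.25 N/mm; parallel with C: k_eq = 14.25+3.2424 = 17.493 N/mm
δ = F/k_eq = 92.7/17.493 = 5.2994 mm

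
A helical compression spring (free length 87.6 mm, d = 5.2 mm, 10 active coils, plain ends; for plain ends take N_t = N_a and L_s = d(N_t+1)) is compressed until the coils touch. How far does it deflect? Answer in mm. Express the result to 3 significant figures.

30.4 mm

N_t = 10; L_s = 5.2·11 = 57.2 mm
δ_solid = L₀ − L_s = 87.6 − 57.2 = 30.4 mm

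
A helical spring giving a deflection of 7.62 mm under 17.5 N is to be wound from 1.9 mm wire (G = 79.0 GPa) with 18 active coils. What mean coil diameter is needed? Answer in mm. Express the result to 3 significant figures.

14.6 mm

Required rate k = F/δ = 17.5/7.62 = 2.2966 N/mm
D = (Gd⁴/(8N_a·k))^(1/3) = (79.0×10³·1.9⁴/(8·18·2.2966))^(1/3)
  = (3113.12)^(1/3) = 14.6015 mm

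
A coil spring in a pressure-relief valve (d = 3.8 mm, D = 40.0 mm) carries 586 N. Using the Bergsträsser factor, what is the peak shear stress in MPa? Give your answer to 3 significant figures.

Spring index C = D/d = 40.0/3.8 = 10.5263
K_B = (4C+2)/(4C−3) = 44.105/39.105 = 1.1279
τ₀ = 8FD/(πd³) = 8·586·40.0/(π·3.8³) = 187520/172.39 = 1087.8 MPa
τ_max = K·τ₀ = 1.1279 × 1087.8 = 1226.9 MPa

1230 MPa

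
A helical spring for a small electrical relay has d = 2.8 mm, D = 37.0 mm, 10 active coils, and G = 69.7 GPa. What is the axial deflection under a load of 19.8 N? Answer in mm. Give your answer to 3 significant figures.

k = Gd⁴/(8D³N_a) = (69.7×10³)(2.8⁴)/(8·37.0³·10) = 1.0572 N/mm
δ = F/k = 19.8 / 1.0572 = 18.728 mm

18.7 mm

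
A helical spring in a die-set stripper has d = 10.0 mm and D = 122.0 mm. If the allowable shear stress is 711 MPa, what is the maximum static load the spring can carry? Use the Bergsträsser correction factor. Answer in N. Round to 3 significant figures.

C = D/d = 122.0/10.0 = 12.2000
K_B = (4C+2)/(4C−3) = 50.800/45.800 = 1.1092
τ_max = K·8FD/(πd³) → F_max = τ_allow·πd³/(8DK)
F_max = 711·π·10.0³/(8·122.0·1.1092) = 2.2337e+06/1082.6 = 2063.3 N

2060 N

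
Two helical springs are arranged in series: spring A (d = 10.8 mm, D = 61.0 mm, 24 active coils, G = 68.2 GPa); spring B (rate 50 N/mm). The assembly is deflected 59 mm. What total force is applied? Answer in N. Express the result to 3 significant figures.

881 N

k_A = Gd⁴/(8D³N_a) = (68.2×10³)(10.8⁴)/(8·61.0³·24) = 21.291 N/mm
Series: 1/k_eq = 1/21.291 + 1/50 = 0.066969; k_eq = 14.932 N/mm
F = k_eq·δ = 14.932·59 = 881 N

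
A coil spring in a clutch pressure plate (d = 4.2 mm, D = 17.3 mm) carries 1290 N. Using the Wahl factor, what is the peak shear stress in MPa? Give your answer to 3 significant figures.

Spring index C = D/d = 17.3/4.2 = 4.1190
K_W = (4C−1)/(4C−4) + 0.615/C = 15.476/12.476 + 0.1493 = 1.3898
τ₀ = 8FD/(πd³) = 8·1290·17.3/(π·4.2³) = 178536/232.75 = 767.06 MPa
τ_max = K·τ₀ = 1.3898 × 767.06 = 1066 MPa

1070 MPa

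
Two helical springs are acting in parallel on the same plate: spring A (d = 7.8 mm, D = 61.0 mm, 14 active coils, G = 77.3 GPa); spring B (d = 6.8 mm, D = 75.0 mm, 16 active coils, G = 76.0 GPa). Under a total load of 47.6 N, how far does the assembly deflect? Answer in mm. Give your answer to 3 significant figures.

3.34 mm

k_A = Gd⁴/(8D³N_a) = (77.3×10³)(7.8⁴)/(8·61.0³·14) = 11.255 N/mm
k_B = Gd⁴/(8D³N_a) = (76.0×10³)(6.8⁴)/(8·75.0³·16) = 3.0092 N/mm
Parallel: k_eq = 11.255 + 3.0092 = 14.264 N/mm
δ = F/k_eq = 47.6/14.264 = 3.337 mm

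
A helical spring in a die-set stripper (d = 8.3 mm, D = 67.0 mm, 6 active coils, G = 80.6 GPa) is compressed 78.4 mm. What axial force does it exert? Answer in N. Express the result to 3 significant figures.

k = Gd⁴/(8D³N_a) = (80.6×10³)(8.3⁴)/(8·67.0³·6) = 26.496 N/mm
F = k·δ = 26.496 × 78.4 = 2077.3 N

2080 N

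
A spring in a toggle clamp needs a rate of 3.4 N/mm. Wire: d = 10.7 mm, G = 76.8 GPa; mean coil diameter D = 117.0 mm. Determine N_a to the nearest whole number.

N_a = Gd⁴/(8D³k) = (76.8×10³ × 10.7⁴)/(8 × 117.0³ × 3.4)
    = 1.00669e+09 / 4.35639e+07 = 23.11 → 23 coils

23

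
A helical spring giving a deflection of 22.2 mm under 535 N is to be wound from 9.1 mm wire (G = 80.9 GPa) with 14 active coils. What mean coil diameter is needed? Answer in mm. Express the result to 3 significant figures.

59.0 mm

Required rate k = F/δ = 535/22.2 = 24.099 N/mm
D = (Gd⁴/(8N_a·k))^(1/3) = (80.9×10³·9.1⁴/(8·14·24.099))^(1/3)
  = (205539)^(1/3) = 59.0154 mm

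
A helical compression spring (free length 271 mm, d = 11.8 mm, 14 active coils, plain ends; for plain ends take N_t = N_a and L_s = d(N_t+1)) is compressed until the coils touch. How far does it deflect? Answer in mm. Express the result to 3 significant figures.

N_t = 14; L_s = 11.8·15 = 177 mm
δ_solid = L₀ − L_s = 271 − 177 = 94 mm

94.0 mm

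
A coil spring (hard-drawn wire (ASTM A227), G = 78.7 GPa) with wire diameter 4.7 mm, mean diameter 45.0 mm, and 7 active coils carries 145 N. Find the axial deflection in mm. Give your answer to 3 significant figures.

k = Gd⁴/(8D³N_a) = (78.7×10³)(4.7⁴)/(8·45.0³·7) = 7.5256 N/mm
δ = F/k = 145 / 7.5256 = 19.268 mm

19.3 mm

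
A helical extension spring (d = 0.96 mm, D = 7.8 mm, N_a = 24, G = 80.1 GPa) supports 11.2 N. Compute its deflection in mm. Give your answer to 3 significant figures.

15.0 mm

k = Gd⁴/(8D³N_a) = (80.1×10³)(0.96⁴)/(8·7.8³·24) = 0.74668 N/mm
δ = F/k = 11.2 / 0.74668 = 15 mm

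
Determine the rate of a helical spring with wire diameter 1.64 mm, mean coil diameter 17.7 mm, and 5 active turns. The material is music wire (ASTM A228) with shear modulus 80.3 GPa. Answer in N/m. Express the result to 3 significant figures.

k = Gd⁴/(8D³N_a) = (80.3×10³ × 1.64⁴) / (8 × 17.7³ × 5)
  = 580886 / 221809 = 2.6189 N/mm = 2618.9 N/m

2620 N/m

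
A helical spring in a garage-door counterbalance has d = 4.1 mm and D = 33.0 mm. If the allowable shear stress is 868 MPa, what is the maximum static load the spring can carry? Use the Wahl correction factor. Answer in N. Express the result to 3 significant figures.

C = D/d = 33.0/4.1 = 8.0488
K_W = (4C−1)/(4C−4) + 0.615/C = 31.195/28.195 + 0.0764 = 1.1828
τ_max = K·8FD/(πd³) → F_max = τ_allow·πd³/(8DK)
F_max = 868·π·4.1³/(8·33.0·1.1828) = 1.8794e+05/312.26 = 601.87 N

602 N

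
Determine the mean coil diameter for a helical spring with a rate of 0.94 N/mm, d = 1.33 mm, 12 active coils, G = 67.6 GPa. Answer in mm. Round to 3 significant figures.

D = (Gd⁴/(8N_a·k))^(1/3) = (67.6×10³·1.33⁴/(8·12·0.94))^(1/3)
  = (2343.98)^(1/3) = 13.2837 mm

13.3 mm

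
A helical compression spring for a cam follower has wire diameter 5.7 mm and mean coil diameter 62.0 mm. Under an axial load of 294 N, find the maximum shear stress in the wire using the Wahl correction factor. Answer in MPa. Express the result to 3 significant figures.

Spring index C = D/d = 62.0/5.7 = 10.8772
K_W = (4C−1)/(4C−4) + 0.615/C = 42.509/39.509 + 0.0565 = 1.1325
τ₀ = 8FD/(πd³) = 8·294·62.0/(π·5.7³) = 145824/581.8 = 250.64 MPa
τ_max = K·τ₀ = 1.1325 × 250.64 = 283.85 MPa

284 MPa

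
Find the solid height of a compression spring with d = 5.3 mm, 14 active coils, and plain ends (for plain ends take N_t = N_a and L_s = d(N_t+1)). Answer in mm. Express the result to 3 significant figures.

79.5 mm

plain ends: N_t = N_a = 14
L_s = d·(N_t+1) = 5.3 × 15 = 79.5 mm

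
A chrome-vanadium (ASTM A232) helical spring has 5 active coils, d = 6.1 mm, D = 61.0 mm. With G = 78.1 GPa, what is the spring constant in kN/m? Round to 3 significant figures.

k = Gd⁴/(8D³N_a) = (78.1×10³ × 6.1⁴) / (8 × 61.0³ × 5)
  = 1.08136e+08 / 9.07924e+06 = 11.91 N/mm

11.9 kN/m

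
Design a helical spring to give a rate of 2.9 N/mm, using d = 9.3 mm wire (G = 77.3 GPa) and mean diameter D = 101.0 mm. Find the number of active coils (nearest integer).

N_a = Gd⁴/(8D³k) = (77.3×10³ × 9.3⁴)/(8 × 101.0³ × 2.9)
    = 5.78244e+08 / 2.3903e+07 = 24.19 → 24 coils

24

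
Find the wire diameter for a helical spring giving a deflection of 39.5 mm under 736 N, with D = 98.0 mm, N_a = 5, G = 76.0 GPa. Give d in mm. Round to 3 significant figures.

9.80 mm

Required rate k = F/δ = 736/39.5 = 18.633 N/mm
d = (8D³N_a·k / G)^(1/4) = (8·98.0³·5·18.633 / (76.0×10³))^0.25
  = (9230.1)^0.25 = 9.8017 mm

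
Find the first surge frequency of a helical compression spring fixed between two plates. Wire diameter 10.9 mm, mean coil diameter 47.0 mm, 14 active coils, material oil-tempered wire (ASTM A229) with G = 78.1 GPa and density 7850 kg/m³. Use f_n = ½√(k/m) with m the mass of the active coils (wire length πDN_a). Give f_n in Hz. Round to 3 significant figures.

125 Hz

k = Gd⁴/(8D³N_a) = (78.1×10³)(10.9⁴)/(8·47.0³·14) = 94.808 N/mm = 94808 N/m
Wire length L = πDN_a = π·47.0·14 = 2067.2 mm
m = ρ·(πd²/4)·L = 7850 × 93.313×10⁻⁶ m² × 2.0672 m = 1.5142 kg
f_n = ½√(k/m) = 0.5·√(94808/1.5142) = 0.5·√(62612) = 125.11 Hz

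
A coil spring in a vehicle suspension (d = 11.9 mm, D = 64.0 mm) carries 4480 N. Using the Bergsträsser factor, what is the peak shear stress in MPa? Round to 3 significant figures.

550 MPa

Spring index C = D/d = 64.0/11.9 = 5.3782
K_B = (4C+2)/(4C−3) = 23.513/18.513 = 1.2701
τ₀ = 8FD/(πd³) = 8·4480·64.0/(π·11.9³) = 2.29376e+06/5294.1 = 433.27 MPa
τ_max = K·τ₀ = 1.2701 × 433.27 = 550.29 MPa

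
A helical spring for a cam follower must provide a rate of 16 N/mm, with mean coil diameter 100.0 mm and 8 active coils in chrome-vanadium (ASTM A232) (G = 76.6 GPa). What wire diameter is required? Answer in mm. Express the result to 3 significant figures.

10.8 mm

d = (8D³N_a·k / G)^(1/4) = (8·100.0³·8·16 / (76.6×10³))^0.25
  = (13368)^0.25 = 10.7527 mm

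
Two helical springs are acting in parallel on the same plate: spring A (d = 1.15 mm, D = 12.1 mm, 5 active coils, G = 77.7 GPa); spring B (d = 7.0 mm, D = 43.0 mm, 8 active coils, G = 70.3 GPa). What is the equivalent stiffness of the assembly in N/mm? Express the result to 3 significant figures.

k_A = Gd⁴/(8D³N_a) = (77.7×10³)(1.15⁴)/(8·12.1³·5) = 1.9178 N/mm
k_B = Gd⁴/(8D³N_a) = (70.3×10³)(7.0⁴)/(8·43.0³·8) = 33.171 N/mm
Parallel: k_eq = 1.9178 + 33.171 = 35.089 N/mm

35.1 N/mm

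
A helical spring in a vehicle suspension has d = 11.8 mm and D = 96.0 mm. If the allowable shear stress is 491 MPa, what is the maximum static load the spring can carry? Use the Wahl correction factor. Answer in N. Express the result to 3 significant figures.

2790 N

C = D/d = 96.0/11.8 = 8.1356
K_W = (4C−1)/(4C−4) + 0.615/C = 31.542/28.542 + 0.0756 = 1.1807
τ_max = K·8FD/(πd³) → F_max = τ_allow·πd³/(8DK)
F_max = 491·π·11.8³/(8·96.0·1.1807) = 2.5344e+06/906.78 = 2795 N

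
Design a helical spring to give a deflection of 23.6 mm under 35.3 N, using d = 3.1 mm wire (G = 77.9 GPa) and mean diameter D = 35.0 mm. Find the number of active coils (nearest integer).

14

Required rate k = F/δ = 35.3/23.6 = 1.4958 N/mm
N_a = Gd⁴/(8D³k) = (77.9×10³ × 3.1⁴)/(8 × 35.0³ × 1.4958)
    = 7.19423e+06 / 513047 = 14.02 → 14 coils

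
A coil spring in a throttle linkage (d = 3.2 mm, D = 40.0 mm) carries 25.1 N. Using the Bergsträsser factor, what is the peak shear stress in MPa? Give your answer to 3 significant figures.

86.3 MPa

Spring index C = D/d = 40.0/3.2 = 12.5000
K_B = (4C+2)/(4C−3) = 52.000/47.000 = 1.1064
τ₀ = 8FD/(πd³) = 8·25.1·40.0/(π·3.2³) = 8032/102.94 = 78.023 MPa
τ_max = K·τ₀ = 1.1064 × 78.023 = 86.324 MPa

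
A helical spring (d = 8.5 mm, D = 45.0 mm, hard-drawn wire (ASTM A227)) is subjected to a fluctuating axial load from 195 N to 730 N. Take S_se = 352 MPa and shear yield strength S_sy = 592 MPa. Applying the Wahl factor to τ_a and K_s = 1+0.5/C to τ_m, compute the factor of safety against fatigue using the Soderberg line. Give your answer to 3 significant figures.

C = D/d = 45.0/8.5 = 5.2941; K_W = (4C−1)/(4C−4)+0.615/C = 1.2908; K_s = 1+0.5/C = 1.0944
F_a = (F_max−F_min)/2 = 267.5 N; F_m = (F_max+F_min)/2 = 462.5 N
τ_a = K_W·8F_aD/(πd³) = 1.2908 × 49.914 = 64.43 MPa
τ_m = K_s·8F_mD/(πd³) = 1.0944 × 86.299 = 94.45 MPa
Soderberg: 1/n_f = τ_a/S_se + τ_m/S_sy = 64.43/352 + 94.45/592 = 0.18304 + 0.15954 = 0.34258
n_f = 1/0.34258 = 2.919

2.92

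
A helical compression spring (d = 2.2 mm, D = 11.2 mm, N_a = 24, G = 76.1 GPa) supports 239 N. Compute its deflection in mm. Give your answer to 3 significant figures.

36.2 mm

k = Gd⁴/(8D³N_a) = (76.1×10³)(2.2⁴)/(8·11.2³·24) = 6.6088 N/mm
δ = F/k = 239 / 6.6088 = 36.164 mm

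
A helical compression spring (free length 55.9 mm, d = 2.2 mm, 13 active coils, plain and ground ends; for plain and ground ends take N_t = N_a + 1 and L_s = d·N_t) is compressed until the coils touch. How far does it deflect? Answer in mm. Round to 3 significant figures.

25.1 mm

N_t = 14; L_s = 2.2·14 = 30.8 mm
δ_solid = L₀ − L_s = 55.9 − 30.8 = 25.1 mm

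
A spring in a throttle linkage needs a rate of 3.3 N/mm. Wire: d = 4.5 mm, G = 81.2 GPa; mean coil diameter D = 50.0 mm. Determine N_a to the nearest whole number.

N_a = Gd⁴/(8D³k) = (81.2×10³ × 4.5⁴)/(8 × 50.0³ × 3.3)
    = 3.32971e+07 / 3.3e+06 = 10.09 → 10 coils

10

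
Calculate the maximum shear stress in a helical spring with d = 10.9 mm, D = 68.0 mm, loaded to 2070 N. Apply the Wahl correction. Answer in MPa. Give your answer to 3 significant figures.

344 MPa

Spring index C = D/d = 68.0/10.9 = 6.2385
K_W = (4C−1)/(4C−4) + 0.615/C = 23.954/20.954 + 0.0986 = 1.2418
τ₀ = 8FD/(πd³) = 8·2070·68.0/(π·10.9³) = 1.12608e+06/4068.5 = 276.78 MPa
τ_max = K·τ₀ = 1.2418 × 276.78 = 343.7 MPa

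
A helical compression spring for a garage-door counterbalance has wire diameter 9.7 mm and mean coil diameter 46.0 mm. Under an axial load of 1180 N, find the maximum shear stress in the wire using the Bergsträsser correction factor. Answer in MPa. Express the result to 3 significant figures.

199 MPa

Spring index C = D/d = 46.0/9.7 = 4.7423
K_B = (4C+2)/(4C−3) = 20.969/15.969 = 1.3131
τ₀ = 8FD/(πd³) = 8·1180·46.0/(π·9.7³) = 434240/2867.2 = 151.45 MPa
τ_max = K·τ₀ = 1.3131 × 151.45 = 198.87 MPa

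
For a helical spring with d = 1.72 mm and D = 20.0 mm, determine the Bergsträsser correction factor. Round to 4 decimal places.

1.1149

C = D/d = 20.0/1.72 = 11.6279
K_B = (4C+2)/(4C−3) = 48.512/43.512 = 1.1149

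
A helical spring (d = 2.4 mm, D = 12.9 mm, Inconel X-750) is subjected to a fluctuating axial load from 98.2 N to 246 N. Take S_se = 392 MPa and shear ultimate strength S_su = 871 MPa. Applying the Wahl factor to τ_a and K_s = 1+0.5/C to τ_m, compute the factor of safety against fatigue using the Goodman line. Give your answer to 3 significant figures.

C = D/d = 12.9/2.4 = 5.3750; K_W = (4C−1)/(4C−4)+0.615/C = 1.2858; K_s = 1+0.5/C = 1.0930
F_a = (F_max−F_min)/2 = 73.9 N; F_m = (F_max+F_min)/2 = 172.1 N
τ_a = K_W·8F_aD/(πd³) = 1.2858 × 175.61 = 225.8 MPa
τ_m = K_s·8F_mD/(πd³) = 1.0930 × 408.96 = 447 MPa
Goodman: 1/n_f = τ_a/S_se + τ_m/S_su = 225.8/392 + 447/871 = 0.57603 + 0.51320 = 1.0892
n_f = 1/1.0892 = 0.9181

0.918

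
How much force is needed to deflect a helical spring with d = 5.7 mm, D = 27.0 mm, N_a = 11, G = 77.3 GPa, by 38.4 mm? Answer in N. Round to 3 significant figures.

k = Gd⁴/(8D³N_a) = (77.3×10³)(5.7⁴)/(8·27.0³·11) = 47.109 N/mm
F = k·δ = 47.109 × 38.4 = 1809 N

1810 N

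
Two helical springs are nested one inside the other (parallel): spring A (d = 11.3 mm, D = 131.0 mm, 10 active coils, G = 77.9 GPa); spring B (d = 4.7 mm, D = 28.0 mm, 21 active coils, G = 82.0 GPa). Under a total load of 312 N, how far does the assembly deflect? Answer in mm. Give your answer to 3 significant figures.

k_A = Gd⁴/(8D³N_a) = (77.9×10³)(11.3⁴)/(8·131.0³·10) = 7.0623 N/mm
k_B = Gd⁴/(8D³N_a) = (82.0×10³)(4.7⁴)/(8·28.0³·21) = 10.85 N/mm
Parallel: k_eq = 7.0623 + 10.85 = 17.912 N/mm
δ = F/k_eq = 312/17.912 = 17.418 mm

17.4 mm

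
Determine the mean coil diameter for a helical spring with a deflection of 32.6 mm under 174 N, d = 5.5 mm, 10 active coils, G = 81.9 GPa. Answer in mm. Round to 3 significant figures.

Required rate k = F/δ = 174/32.6 = 5.3374 N/mm
D = (Gd⁴/(8N_a·k))^(1/3) = (81.9×10³·5.5⁴/(8·10·5.3374))^(1/3)
  = (175515)^(1/3) = 55.9892 mm

56.0 mm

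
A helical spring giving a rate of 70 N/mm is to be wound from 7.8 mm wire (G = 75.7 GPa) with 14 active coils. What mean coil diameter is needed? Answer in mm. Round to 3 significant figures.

D = (Gd⁴/(8N_a·k))^(1/3) = (75.7×10³·7.8⁴/(8·14·70))^(1/3)
  = (35740.3)^(1/3) = 32.9397 mm

32.9 mm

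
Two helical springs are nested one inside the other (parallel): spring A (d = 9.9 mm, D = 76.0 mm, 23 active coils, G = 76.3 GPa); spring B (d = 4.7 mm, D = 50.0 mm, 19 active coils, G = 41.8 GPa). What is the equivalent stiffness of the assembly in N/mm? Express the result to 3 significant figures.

10.1 N/mm

k_A = Gd⁴/(8D³N_a) = (76.3×10³)(9.9⁴)/(8·76.0³·23) = 9.0742 N/mm
k_B = Gd⁴/(8D³N_a) = (41.8×10³)(4.7⁴)/(8·50.0³·19) = 1.0735 N/mm
Parallel: k_eq = 9.0742 + 1.0735 = 10.148 N/mm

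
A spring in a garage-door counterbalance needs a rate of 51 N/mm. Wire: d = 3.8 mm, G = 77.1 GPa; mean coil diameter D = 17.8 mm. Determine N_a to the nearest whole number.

N_a = Gd⁴/(8D³k) = (77.1×10³ × 3.8⁴)/(8 × 17.8³ × 51)
    = 1.60764e+07 / 2.30102e+06 = 6.987 → 7 coils

7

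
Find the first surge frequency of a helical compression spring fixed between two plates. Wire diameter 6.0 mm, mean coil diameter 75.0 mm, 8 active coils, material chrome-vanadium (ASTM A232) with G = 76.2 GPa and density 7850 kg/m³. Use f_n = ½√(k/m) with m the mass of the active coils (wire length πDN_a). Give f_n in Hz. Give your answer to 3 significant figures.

k = Gd⁴/(8D³N_a) = (76.2×10³)(6.0⁴)/(8·75.0³·8) = 3.6576 N/mm = 3657.6 N/m
Wire length L = πDN_a = π·75.0·8 = 1885 mm
m = ρ·(πd²/4)·L = 7850 × 28.274×10⁻⁶ m² × 1.885 m = 0.41837 kg
f_n = ½√(k/m) = 0.5·√(3657.6/0.41837) = 0.5·√(8742.4) = 46.751 Hz

46.8 Hz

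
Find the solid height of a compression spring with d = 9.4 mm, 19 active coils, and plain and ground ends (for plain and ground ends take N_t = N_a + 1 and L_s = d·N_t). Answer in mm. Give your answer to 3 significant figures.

188 mm

plain and ground ends: N_t = N_a + 1 = 19 + 1 = 20
L_s = d·N_t = 9.4 × 20 = 188 mm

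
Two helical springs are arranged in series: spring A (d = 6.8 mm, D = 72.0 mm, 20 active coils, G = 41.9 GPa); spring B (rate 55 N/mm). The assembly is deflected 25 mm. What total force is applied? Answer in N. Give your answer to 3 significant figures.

k_A = Gd⁴/(8D³N_a) = (41.9×10³)(6.8⁴)/(8·72.0³·20) = 1.5001 N/mm
Series: 1/k_eq = 1/1.5001 + 1/55 = 0.68479; k_eq = 1.4603 N/mm
F = k_eq·δ = 1.4603·25 = 36.508 N

36.5 N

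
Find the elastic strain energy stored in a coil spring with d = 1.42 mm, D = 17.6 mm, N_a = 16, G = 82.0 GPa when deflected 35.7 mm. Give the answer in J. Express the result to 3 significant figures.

k = Gd⁴/(8D³N_a) = (82.0×10³)(1.42⁴)/(8·17.6³·16) = 0.47777 N/mm
U = ½kδ² = 0.5 × 0.47777 × 35.7² = 304.46 N·mm = 0.30446 J

0.304 J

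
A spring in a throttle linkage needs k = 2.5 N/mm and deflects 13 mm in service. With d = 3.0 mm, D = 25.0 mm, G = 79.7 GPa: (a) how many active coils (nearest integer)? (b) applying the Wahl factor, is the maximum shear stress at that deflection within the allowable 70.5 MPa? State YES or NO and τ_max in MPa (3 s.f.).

(a) 21 coils; (b) NO, τ_max = 88.7 MPa

N_a = Gd⁴/(8D³k) = (79.7×10³)(3.0⁴)/(8·25.0³·2.5) = 20.66 → N_a = 21
Actual rate k = Gd⁴/(8D³·21) = 2.4593 N/mm
Working load F = kδ = 2.4593·13 = 31.971 N
C = 25.0/3.0 = 8.3333; K_W = (4C−1)/(4C−4)+0.615/C = 1.1761
τ_max = K_W·8FD/(πd³) = 1.1761·75.383 = 88.656 MPa
τ_max > 70.5 MPa → exceeds allowable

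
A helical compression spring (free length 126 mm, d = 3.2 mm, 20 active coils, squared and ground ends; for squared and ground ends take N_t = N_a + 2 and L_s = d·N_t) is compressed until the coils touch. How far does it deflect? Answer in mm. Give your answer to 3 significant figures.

N_t = 22; L_s = 3.2·22 = 70.4 mm
δ_solid = L₀ − L_s = 126 − 70.4 = 55.6 mm

55.6 mm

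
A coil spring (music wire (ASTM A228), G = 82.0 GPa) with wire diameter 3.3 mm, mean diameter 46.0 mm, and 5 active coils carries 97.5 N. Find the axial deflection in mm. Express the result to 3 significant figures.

39.0 mm

k = Gd⁴/(8D³N_a) = (82.0×10³)(3.3⁴)/(8·46.0³·5) = 2.4977 N/mm
δ = F/k = 97.5 / 2.4977 = 39.036 mm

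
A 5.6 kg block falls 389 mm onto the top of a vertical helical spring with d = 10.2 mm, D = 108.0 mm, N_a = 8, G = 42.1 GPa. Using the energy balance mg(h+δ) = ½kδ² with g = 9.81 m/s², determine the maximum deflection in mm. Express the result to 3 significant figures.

k = Gd⁴/(8D³N_a) = (42.1×10³)(10.2⁴)/(8·108.0³·8) = 5.6524 N/mm
W = mg = 5.6 × 9.81 = 54.936 N
½kδ² − Wδ − Wh = 0 → δ = (W + √(W² + 2kWh))/k
δ = (54.936 + √(3018 + 241584))/5.6524 = (54.936 + 494.57)/5.6524 = 97.217 mm

97.2 mm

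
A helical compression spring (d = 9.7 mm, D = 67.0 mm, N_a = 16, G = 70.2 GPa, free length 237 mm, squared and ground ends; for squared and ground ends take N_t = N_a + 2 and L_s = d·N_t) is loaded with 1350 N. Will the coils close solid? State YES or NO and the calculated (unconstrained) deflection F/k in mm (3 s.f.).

YES, δ = 83.6 mm

k = Gd⁴/(8D³N_a) = (70.2×10³)(9.7⁴)/(8·67.0³·16) = 16.143 N/mm
N_t = 18; L_s = 9.7·18 = 174.6 mm; δ_solid = L₀ − L_s = 237 − 174.6 = 62.4 mm
δ = F/k = 1350/16.143 = 83.627 mm
δ ≥ δ_solid → spring goes solid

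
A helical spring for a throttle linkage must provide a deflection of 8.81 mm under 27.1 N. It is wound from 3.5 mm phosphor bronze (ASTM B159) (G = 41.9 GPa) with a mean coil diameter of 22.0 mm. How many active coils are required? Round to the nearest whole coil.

24

Required rate k = F/δ = 27.1/8.81 = 3.076 N/mm
N_a = Gd⁴/(8D³k) = (41.9×10³ × 3.5⁴)/(8 × 22.0³ × 3.076)
    = 6.28762e+06 / 262030 = 24 → 24 coils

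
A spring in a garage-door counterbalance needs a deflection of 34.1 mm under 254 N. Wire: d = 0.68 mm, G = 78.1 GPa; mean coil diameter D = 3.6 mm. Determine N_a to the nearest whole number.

Required rate k = F/δ = 254/34.1 = 7.4487 N/mm
N_a = Gd⁴/(8D³k) = (78.1×10³ × 0.68⁴)/(8 × 3.6³ × 7.4487)
    = 16698.9 / 2780.21 = 6.006 → 6 coils

6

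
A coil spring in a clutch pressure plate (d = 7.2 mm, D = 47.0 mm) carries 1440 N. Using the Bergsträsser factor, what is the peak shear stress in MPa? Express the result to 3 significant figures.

562 MPa

Spring index C = D/d = 47.0/7.2 = 6.5278
K_B = (4C+2)/(4C−3) = 28.111/23.111 = 1.2163
τ₀ = 8FD/(πd³) = 8·1440·47.0/(π·7.2³) = 541440/1172.6 = 461.75 MPa
τ_max = K·τ₀ = 1.2163 × 461.75 = 561.64 MPa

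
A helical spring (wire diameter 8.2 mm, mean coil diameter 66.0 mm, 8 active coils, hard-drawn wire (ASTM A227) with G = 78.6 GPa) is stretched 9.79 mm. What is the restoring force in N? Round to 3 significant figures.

k = Gd⁴/(8D³N_a) = (78.6×10³)(8.2⁴)/(8·66.0³·8) = 19.314 N/mm
F = k·δ = 19.314 × 9.79 = 189.08 N

189 N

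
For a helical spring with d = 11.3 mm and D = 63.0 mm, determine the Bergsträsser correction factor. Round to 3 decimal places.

C = D/d = 63.0/11.3 = 5.5752
K_B = (4C+2)/(4C−3) = 24.301/19.301 = 1.2591

1.259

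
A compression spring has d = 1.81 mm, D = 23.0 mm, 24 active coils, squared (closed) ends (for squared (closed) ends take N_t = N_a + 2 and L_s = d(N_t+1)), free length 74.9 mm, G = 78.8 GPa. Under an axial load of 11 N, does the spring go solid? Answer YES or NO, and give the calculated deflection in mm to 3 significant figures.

YES, δ = 30.4 mm

k = Gd⁴/(8D³N_a) = (78.8×10³)(1.81⁴)/(8·23.0³·24) = 0.36204 N/mm
N_t = 26; L_s = 1.81·27 = 48.87 mm; δ_solid = L₀ − L_s = 74.9 − 48.87 = 26.03 mm
δ = F/k = 11/0.36204 = 30.383 mm
δ ≥ δ_solid → spring goes solid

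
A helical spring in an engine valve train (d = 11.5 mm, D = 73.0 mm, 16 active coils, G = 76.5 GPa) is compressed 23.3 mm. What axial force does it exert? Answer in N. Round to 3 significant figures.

626 N

k = Gd⁴/(8D³N_a) = (76.5×10³)(11.5⁴)/(8·73.0³·16) = 26.87 N/mm
F = k·δ = 26.87 × 23.3 = 626.08 N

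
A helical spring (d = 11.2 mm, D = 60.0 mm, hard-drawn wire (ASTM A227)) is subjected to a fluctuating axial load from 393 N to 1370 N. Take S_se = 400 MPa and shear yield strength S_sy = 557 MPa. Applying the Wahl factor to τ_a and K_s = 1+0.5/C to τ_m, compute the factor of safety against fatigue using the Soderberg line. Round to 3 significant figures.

2.78

C = D/d = 60.0/11.2 = 5.3571; K_W = (4C−1)/(4C−4)+0.615/C = 1.2869; K_s = 1+0.5/C = 1.0933
F_a = (F_max−F_min)/2 = 488.5 N; F_m = (F_max+F_min)/2 = 881.5 N
τ_a = K_W·8F_aD/(πd³) = 1.2869 × 53.125 = 68.369 MPa
τ_m = K_s·8F_mD/(πd³) = 1.0933 × 95.865 = 104.81 MPa
Soderberg: 1/n_f = τ_a/S_se + τ_m/S_sy = 68.369/400 + 104.81/557 = 0.17092 + 0.18817 = 0.35909
n_f = 1/0.35909 = 2.785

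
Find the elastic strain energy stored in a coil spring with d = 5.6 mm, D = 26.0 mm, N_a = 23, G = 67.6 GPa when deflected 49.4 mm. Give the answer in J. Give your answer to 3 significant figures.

25.1 J

k = Gd⁴/(8D³N_a) = (67.6×10³)(5.6⁴)/(8·26.0³·23) = 20.557 N/mm
U = ½kδ² = 0.5 × 20.557 × 49.4² = 25083 N·mm = 25.083 J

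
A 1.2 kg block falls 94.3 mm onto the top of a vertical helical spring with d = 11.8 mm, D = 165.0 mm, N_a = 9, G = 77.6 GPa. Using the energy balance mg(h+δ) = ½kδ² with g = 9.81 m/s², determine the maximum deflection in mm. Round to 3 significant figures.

24.5 mm

k = Gd⁴/(8D³N_a) = (77.6×10³)(11.8⁴)/(8·165.0³·9) = 4.6516 N/mm
W = mg = 1.2 × 9.81 = 11.772 N
½kδ² − Wδ − Wh = 0 → δ = (W + √(W² + 2kWh))/k
δ = (11.772 + √(138.58 + 10327.6))/4.6516 = (11.772 + 102.3)/4.6516 = 24.524 mm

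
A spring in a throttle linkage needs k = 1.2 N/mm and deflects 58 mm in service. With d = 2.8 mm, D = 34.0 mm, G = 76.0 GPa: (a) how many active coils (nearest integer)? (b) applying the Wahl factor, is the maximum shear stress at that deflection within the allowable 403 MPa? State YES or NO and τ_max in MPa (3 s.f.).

N_a = Gd⁴/(8D³k) = (76.0×10³)(2.8⁴)/(8·34.0³·1.2) = 12.38 → N_a = 12
Actual rate k = Gd⁴/(8D³·12) = 1.238 N/mm
Working load F = kδ = 1.238·58 = 71.807 N
C = 34.0/2.8 = 12.1429; K_W = (4C−1)/(4C−4)+0.615/C = 1.1180
τ_max = K_W·8FD/(πd³) = 1.1180·283.21 = 316.62 MPa
τ_max ≤ 403 MPa → acceptable

(a) 12 coils; (b) YES, τ_max = 317 MPa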